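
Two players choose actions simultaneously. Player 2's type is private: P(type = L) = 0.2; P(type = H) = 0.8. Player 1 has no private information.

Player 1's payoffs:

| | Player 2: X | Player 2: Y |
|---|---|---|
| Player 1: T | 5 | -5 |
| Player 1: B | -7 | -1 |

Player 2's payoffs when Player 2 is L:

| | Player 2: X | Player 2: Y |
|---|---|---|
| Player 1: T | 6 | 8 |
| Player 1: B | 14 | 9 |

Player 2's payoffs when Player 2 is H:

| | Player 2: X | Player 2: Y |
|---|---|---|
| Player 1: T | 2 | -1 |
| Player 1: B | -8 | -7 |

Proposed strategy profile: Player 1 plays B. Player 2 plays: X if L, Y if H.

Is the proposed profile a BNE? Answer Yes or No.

Player 1 plays B: E[B] = 0.2·(-7) + 0.8·(-1) = -2.2; E[T] = -3. Best-responding. ✓
Player 2 (type L), facing B: X gives 14, Y gives 9. Proposed X is best. ✓
Player 2 (type H), facing B: X gives -8, Y gives -7. Proposed Y is best. ✓

Yes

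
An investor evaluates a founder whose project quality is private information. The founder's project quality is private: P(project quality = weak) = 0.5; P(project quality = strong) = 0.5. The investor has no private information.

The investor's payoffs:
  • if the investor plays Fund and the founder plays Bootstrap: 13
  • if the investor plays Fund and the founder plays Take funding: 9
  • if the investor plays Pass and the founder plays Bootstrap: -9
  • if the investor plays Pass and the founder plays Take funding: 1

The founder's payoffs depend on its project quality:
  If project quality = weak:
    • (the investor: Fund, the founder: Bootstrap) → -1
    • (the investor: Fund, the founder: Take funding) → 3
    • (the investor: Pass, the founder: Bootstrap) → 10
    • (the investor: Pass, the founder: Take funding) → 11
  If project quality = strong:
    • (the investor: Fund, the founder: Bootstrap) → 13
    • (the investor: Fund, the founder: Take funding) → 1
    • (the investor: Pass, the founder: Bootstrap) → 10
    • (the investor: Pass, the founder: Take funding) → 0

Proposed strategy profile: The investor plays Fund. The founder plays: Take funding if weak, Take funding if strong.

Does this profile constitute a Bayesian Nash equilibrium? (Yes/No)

No

The investor plays Fund: E[Fund] = 0.5·(9) + 0.5·(9) = 9; E[Pass] = 1. Best-responding. ✓
The founder (project quality weak), facing Fund: Bootstrap gives -1, Take funding gives 3. Proposed Take funding is best. ✓
The founder (project quality strong), facing Fund: Bootstrap gives 13, Take funding gives 1. Proposed Take funding is not best — profitable deviation exists. ✗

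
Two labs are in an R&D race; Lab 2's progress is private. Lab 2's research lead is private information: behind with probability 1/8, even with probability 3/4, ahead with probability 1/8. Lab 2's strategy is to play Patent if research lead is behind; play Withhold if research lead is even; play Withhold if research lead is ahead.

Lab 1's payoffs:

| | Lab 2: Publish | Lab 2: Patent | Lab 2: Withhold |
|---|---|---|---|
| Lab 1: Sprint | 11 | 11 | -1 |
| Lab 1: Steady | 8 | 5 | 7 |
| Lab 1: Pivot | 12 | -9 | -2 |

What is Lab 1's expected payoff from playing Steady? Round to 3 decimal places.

Take the expectation over Lab 2's research lead, weighting each type's action by its prior probability.
E[Steady] = 1/8·5 + 3/4·7 + 1/8·7 = 5/8 + 21/4 + 7/8 = 27/4

6.750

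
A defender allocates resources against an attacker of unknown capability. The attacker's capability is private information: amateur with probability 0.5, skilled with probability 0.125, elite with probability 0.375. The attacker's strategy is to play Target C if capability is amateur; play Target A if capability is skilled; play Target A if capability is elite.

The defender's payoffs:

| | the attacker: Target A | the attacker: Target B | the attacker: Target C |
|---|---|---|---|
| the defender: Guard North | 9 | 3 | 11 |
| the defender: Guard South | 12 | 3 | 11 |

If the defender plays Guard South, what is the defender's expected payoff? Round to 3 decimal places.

11.500

Take the expectation over the attacker's capability, weighting each type's action by its prior probability.
E[Guard South] = 0.5·11 + 0.125·12 + 0.375·12 = 5.5 + 1.5 + 4.5 = 11.5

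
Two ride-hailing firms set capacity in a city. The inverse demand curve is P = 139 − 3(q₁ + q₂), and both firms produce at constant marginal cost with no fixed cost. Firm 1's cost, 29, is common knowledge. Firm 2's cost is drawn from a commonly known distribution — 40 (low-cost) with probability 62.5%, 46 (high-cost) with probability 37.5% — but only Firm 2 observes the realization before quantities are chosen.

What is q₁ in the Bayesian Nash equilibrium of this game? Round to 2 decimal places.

Type-c best response for Firm 2: q₂(c) = (139 − c)/6 − q₁/2.
Firm 1 maximizes expected profit; its first-order condition is 139 − 6q₁ − 3E[q₂] − 29 = 0.
Substituting E[q₂] and solving: E[c₂] = 42.25, so q₁ = (139 − 2·29 + 42.25)/9 = 13.6944.

13.69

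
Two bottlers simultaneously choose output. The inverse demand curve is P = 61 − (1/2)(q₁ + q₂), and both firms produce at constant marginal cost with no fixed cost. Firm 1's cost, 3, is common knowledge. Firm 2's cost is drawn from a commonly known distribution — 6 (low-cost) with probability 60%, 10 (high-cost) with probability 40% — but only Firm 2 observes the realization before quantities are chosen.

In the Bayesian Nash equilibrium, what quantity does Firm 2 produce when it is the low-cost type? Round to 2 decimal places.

34.13

Each type of Firm 2 best-responds to q₁; Firm 1 best-responds to the expected q₂ over Firm 2's types.
Firm 2 with cost c maximizes (61 − (1/2)(q₁+q₂) − c)·q₂, giving q₂(c) = (61 − c − (1/2)q₁).
E[c₂] = 0.6·6 + 0.4·10 = 7.6
Firm 1's FOC against E[q₂] yields q₁ = (61 − 2·3 + E[c₂])/(3/2) = (61 − 6 + 7.6)/(3/2) = 41.7333.
q₂(low-cost) = (61 − 6 − (1/2)·41.7333) = 34.1333.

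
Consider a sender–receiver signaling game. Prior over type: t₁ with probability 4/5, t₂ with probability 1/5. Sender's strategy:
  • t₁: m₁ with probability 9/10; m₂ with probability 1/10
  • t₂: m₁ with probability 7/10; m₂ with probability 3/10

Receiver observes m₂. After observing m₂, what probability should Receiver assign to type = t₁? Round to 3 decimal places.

Apply Bayes' rule using the sender's strategy as the likelihood.
P(m₂) = (4/5)·(1/10) + (1/5)·(3/10) = 7/50
P(t₁ | m₂) = ((4/5)·(1/10)) / (7/50) = (2/25) / (7/50) = 4/7

0.571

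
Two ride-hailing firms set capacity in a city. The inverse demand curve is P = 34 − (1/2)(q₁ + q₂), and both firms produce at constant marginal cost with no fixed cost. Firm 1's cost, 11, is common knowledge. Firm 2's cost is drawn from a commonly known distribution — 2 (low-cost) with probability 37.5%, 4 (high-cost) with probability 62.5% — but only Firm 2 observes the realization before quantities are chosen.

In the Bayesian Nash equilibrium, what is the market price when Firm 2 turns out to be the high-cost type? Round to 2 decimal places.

16.46

Type-c best response for Firm 2: q₂(c) = (34 − c) − q₁/2.
Firm 1 maximizes expected profit; its first-order condition is 34 − q₁ − (1/2)E[q₂] − 11 = 0.
Substituting E[q₂] and solving: E[c₂] = 3.25, so q₁ = (34 − 2·11 + 3.25)/(3/2) = 10.1667.
q₂(high-cost) = 24.9167, so P = 34 − (1/2)·(10.1667 + 24.9167) = 16.4583.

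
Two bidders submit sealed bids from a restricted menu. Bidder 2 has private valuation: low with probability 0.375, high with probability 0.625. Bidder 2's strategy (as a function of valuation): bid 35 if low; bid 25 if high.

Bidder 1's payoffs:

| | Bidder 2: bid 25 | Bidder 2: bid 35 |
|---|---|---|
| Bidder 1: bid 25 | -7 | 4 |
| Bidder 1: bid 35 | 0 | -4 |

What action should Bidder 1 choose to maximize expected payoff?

bid 35

E[bid 25] = 0.375·(4) + 0.625·(-7) = -2.875
E[bid 35] = 0.375·(-4) + 0.625·(0) = -1.5
Best response: bid 35 (-1.5 is the largest).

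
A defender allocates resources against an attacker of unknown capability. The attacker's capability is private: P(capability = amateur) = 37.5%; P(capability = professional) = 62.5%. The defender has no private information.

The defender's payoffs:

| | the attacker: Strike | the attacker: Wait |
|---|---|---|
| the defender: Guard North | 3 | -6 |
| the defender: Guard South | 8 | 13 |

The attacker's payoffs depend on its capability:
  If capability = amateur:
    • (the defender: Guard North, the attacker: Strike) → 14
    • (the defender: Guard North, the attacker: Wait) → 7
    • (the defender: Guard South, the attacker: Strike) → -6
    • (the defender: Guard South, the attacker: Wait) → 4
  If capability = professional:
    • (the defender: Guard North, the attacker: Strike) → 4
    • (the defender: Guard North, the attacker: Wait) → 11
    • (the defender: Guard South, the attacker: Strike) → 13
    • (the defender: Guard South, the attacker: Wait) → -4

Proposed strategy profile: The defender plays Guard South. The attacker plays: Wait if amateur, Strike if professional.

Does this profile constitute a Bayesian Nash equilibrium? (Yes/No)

The defender plays Guard South: E[Guard South] = 0.375·(13) + 0.625·(8) = 9.875; E[Guard North] = -0.375. Best-responding. ✓
The attacker (capability amateur), facing Guard South: Strike gives -6, Wait gives 4. Proposed Wait is best. ✓
The attacker (capability professional), facing Guard South: Strike gives 13, Wait gives -4. Proposed Strike is best. ✓

Yes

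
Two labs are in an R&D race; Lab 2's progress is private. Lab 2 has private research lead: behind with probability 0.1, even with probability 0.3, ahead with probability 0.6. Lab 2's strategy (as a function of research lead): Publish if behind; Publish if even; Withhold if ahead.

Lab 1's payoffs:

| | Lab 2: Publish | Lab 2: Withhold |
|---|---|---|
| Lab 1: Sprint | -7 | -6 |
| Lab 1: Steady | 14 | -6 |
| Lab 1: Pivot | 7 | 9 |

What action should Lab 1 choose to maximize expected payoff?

Compute Lab 1's expected payoff for each action, taking the expectation over Lab 2's type.
E[Sprint] = 0.1·(-7) + 0.3·(-7) + 0.6·(-6) = -6.4
E[Steady] = 0.1·(14) + 0.3·(14) + 0.6·(-6) = 2
E[Pivot] = 0.1·(7) + 0.3·(7) + 0.6·(9) = 8.2
Best response: Pivot (8.2 is the largest).

Pivot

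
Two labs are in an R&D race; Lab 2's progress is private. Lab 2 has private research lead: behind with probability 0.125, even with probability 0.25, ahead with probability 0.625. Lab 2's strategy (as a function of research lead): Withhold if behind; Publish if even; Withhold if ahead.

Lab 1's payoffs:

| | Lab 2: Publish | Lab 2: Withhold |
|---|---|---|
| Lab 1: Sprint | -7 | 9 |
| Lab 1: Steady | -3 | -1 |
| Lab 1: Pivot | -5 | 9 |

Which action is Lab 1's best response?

E[Sprint] = 0.125·(9) + 0.25·(-7) + 0.625·(9) = 5
E[Steady] = 0.125·(-1) + 0.25·(-3) + 0.625·(-1) = -1.5
E[Pivot] = 0.125·(9) + 0.25·(-5) + 0.625·(9) = 5.5
Best response: Pivot (5.5 is the largest).

Pivot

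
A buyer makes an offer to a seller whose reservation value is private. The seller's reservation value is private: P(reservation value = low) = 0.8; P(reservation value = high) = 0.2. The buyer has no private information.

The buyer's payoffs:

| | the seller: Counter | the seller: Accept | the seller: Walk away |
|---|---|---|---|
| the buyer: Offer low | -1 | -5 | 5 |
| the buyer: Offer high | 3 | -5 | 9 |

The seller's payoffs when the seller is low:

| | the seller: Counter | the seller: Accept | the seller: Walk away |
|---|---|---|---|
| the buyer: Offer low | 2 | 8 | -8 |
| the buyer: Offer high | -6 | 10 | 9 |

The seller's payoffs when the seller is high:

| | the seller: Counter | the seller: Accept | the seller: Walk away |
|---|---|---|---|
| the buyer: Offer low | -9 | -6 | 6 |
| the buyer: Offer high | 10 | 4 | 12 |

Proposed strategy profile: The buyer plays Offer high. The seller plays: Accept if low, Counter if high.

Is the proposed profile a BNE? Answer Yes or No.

The buyer plays Offer high: E[Offer high] = 0.8·(-5) + 0.2·(3) = -3.4; E[Offer low] = -4.2. Best-responding. ✓
The seller (reservation value low), facing Offer high: Counter gives -6, Accept gives 10, Walk away gives 9. Proposed Accept is best. ✓
The seller (reservation value high), facing Offer high: Counter gives 10, Accept gives 4, Walk away gives 12. Proposed Counter is not best — profitable deviation exists. ✗

No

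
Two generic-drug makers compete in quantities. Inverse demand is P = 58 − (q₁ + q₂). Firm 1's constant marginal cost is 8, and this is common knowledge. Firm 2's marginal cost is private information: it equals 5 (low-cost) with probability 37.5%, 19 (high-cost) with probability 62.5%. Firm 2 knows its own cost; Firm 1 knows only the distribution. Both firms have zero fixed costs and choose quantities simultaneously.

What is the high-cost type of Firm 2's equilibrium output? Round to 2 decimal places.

Firm 2 with cost c maximizes (58 − (q₁+q₂) − c)·q₂, giving q₂(c) = (58 − c − q₁)/2.
E[c₂] = 0.375·5 + 0.625·19 = 13.75
Firm 1's FOC against E[q₂] yields q₁ = (58 − 2·8 + E[c₂])/3 = (58 − 16 + 13.75)/3 = 18.5833.
q₂(high-cost) = (58 − 19 − 18.5833)/2 = 10.2083.

10.21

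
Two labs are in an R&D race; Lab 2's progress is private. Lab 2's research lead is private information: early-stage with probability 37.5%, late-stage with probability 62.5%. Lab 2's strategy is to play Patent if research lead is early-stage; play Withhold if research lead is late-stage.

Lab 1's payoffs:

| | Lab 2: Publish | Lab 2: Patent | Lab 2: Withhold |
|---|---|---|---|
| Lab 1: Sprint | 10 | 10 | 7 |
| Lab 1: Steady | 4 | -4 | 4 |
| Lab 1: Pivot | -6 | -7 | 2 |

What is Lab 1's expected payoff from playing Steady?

E[Steady] = 0.375·(-4) + 0.625·4 = (-1.5) + 2.5 = 1

1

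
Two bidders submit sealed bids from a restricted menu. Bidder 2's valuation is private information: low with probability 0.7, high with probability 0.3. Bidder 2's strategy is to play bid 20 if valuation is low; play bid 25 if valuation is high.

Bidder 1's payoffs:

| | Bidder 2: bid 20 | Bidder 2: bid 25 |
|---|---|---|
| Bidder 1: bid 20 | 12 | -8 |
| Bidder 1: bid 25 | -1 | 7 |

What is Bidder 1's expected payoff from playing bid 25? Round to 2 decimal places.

1.40

Take the expectation over Bidder 2's valuation, weighting each type's action by its prior probability.
E[bid 25] = 0.7·(-1) + 0.3·7 = (-0.7) + 2.1 = 1.4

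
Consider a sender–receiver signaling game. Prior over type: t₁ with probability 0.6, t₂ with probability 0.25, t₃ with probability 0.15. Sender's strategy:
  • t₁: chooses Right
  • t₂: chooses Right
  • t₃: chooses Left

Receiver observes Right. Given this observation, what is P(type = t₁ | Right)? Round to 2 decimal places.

P(Right) = 0.6·1 + 0.25·1 + 0.15·0 = 0.85
P(t₁ | Right) = (0.6·1) / 0.85 = 0.6 / 0.85 = 0.705882

0.71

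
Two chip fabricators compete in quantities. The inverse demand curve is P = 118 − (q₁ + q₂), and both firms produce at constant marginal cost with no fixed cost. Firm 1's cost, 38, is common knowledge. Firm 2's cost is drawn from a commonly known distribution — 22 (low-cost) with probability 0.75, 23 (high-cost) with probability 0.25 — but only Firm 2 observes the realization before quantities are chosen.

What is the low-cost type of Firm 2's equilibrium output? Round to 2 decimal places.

Type-c best response for Firm 2: q₂(c) = (118 − c)/2 − q₁/2.
Firm 1 maximizes expected profit; its first-order condition is 118 − 2q₁ − E[q₂] − 38 = 0.
Substituting E[q₂] and solving: E[c₂] = 22.25, so q₁ = (118 − 2·38 + 22.25)/3 = 21.4167.
q₂(low-cost) = (118 − 22 − 21.4167)/2 = 37.2917.

37.29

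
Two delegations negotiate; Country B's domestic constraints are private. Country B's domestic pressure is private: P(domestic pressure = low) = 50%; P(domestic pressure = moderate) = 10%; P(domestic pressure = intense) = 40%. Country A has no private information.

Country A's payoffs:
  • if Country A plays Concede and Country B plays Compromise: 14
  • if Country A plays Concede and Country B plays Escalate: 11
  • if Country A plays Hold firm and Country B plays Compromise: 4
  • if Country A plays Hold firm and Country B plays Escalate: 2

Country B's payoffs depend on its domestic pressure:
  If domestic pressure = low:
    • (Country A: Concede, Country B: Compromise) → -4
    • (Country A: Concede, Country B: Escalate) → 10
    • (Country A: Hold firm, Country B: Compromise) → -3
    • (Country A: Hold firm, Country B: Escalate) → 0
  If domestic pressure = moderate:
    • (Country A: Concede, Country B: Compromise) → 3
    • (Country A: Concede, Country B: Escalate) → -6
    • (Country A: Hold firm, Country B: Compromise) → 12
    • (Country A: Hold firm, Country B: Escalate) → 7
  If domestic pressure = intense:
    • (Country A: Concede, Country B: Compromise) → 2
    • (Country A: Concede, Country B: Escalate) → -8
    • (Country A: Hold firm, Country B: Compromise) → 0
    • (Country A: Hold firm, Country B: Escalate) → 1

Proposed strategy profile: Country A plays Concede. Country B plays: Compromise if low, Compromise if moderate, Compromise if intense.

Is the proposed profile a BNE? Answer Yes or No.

Country A plays Concede: E[Concede] = 0.5·(14) + 0.1·(14) + 0.4·(14) = 14; E[Hold firm] = 4. Best-responding. ✓
Country B (domestic pressure low), facing Concede: Compromise gives -4, Escalate gives 10. Proposed Compromise is not best — profitable deviation exists. ✗
Country B (domestic pressure moderate), facing Concede: Compromise gives 3, Escalate gives -6. Proposed Compromise is best. ✓
Country B (domestic pressure intense), facing Concede: Compromise gives 2, Escalate gives -8. Proposed Compromise is best. ✓

No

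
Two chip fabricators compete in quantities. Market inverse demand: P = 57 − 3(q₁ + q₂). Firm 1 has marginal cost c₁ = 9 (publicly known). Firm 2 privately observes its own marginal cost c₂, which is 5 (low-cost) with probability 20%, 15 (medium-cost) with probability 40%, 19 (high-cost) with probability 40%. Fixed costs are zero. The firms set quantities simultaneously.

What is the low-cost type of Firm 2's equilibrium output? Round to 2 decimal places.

Firm 2 with cost c maximizes (57 − 3(q₁+q₂) − c)·q₂, giving q₂(c) = (57 − c − 3q₁)/6.
E[c₂] = 0.2·5 + 0.4·15 + 0.4·19 = 14.6
Firm 1's FOC against E[q₂] yields q₁ = (57 − 2·9 + E[c₂])/9 = (57 − 18 + 14.6)/9 = 5.95556.
q₂(low-cost) = (57 − 5 − 3·5.95556)/6 = 5.68889.

5.69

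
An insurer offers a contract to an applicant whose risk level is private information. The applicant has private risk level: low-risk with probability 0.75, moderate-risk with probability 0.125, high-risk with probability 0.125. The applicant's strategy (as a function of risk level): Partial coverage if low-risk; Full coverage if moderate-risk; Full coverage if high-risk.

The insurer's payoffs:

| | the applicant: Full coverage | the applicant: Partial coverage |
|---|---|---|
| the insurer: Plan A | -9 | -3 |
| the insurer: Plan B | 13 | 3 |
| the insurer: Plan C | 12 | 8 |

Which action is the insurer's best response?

Compute the insurer's expected payoff for each action, taking the expectation over the applicant's type.
E[Plan A] = 0.75·(-3) + 0.125·(-9) + 0.125·(-9) = -4.5
E[Plan B] = 0.75·(3) + 0.125·(13) + 0.125·(13) = 5.5
E[Plan C] = 0.75·(8) + 0.125·(12) + 0.125·(12) = 9
Best response: Plan C (9 is the largest).

Plan C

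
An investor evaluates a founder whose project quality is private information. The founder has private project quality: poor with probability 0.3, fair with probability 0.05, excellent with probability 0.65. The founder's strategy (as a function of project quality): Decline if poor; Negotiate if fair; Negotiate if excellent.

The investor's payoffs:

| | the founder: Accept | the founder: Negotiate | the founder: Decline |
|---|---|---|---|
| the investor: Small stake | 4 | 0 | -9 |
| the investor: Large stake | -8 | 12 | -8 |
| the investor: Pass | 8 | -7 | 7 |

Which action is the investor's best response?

E[Small stake] = 0.3·(-9) + 0.05·(0) + 0.65·(0) = -2.7
E[Large stake] = 0.3·(-8) + 0.05·(12) + 0.65·(12) = 6
E[Pass] = 0.3·(7) + 0.05·(-7) + 0.65·(-7) = -2.8
Best response: Large stake (6 is the largest).

Large stake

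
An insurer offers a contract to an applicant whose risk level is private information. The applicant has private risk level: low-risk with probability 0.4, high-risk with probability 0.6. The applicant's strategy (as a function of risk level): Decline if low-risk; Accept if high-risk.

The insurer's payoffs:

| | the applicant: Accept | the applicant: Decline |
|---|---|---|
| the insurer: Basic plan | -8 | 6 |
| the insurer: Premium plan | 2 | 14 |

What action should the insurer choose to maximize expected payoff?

Premium plan

E[Basic plan] = 0.4·(6) + 0.6·(-8) = -2.4
E[Premium plan] = 0.4·(14) + 0.6·(2) = 6.8
Best response: Premium plan (6.8 is the largest).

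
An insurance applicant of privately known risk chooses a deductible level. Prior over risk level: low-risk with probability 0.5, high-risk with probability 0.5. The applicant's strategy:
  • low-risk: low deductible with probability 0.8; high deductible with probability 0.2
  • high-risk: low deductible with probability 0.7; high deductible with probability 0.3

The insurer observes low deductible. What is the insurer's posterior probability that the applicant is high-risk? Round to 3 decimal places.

0.467

P(low deductible) = 0.5·0.8 + 0.5·0.7 = 0.75
P(high-risk | low deductible) = (0.5·0.7) / 0.75 = 0.35 / 0.75 = 0.466667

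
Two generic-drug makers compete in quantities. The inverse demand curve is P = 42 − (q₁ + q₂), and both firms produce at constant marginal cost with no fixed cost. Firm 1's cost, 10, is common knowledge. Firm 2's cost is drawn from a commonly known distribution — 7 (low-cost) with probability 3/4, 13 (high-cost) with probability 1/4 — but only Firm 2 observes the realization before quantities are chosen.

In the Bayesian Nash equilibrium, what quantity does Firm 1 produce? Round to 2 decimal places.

Type-c best response for Firm 2: q₂(c) = (42 − c)/2 − q₁/2.
Firm 1 maximizes expected profit; its first-order condition is 42 − 2q₁ − E[q₂] − 10 = 0.
Substituting E[q₂] and solving: E[c₂] = 8.5, so q₁ = (42 − 2·10 + 8.5)/3 = 10.1667.

10.17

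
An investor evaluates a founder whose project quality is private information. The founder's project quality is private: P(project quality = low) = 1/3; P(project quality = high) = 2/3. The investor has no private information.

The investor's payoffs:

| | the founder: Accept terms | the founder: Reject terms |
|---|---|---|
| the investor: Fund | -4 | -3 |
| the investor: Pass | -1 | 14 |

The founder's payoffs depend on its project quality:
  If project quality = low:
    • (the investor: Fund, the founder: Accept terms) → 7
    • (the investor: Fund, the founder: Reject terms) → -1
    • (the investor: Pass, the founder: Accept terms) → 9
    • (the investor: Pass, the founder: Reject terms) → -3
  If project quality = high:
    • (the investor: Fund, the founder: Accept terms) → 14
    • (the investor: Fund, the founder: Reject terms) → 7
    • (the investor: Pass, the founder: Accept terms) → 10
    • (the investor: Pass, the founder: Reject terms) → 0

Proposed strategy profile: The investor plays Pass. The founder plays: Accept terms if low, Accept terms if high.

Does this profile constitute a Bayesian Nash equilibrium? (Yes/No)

Yes

The investor plays Pass: E[Pass] = 1/3·(-1) + 2/3·(-1) = -1; E[Fund] = -4. Best-responding. ✓
The founder (project quality low), facing Pass: Accept terms gives 9, Reject terms gives -3. Proposed Accept terms is best. ✓
The founder (project quality high), facing Pass: Accept terms gives 10, Reject terms gives 0. Proposed Accept terms is best. ✓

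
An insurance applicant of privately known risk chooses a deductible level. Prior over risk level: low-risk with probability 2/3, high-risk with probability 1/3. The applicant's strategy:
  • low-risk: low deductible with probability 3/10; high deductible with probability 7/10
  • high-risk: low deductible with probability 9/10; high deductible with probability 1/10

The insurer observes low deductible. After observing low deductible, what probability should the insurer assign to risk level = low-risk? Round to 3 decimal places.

0.400

Apply Bayes' rule using the sender's strategy as the likelihood.
P(low deductible) = (2/3)·(3/10) + (1/3)·(9/10) = 1/2
P(low-risk | low deductible) = ((2/3)·(3/10)) / (1/2) = (1/5) / (1/2) = 2/5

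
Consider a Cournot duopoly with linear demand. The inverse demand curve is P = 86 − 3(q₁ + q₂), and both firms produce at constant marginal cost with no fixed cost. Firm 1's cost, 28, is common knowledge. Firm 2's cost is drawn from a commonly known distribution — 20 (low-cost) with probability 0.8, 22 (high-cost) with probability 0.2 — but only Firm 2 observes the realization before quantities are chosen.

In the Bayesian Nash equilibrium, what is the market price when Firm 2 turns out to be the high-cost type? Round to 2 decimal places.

Firm 2 with cost c maximizes (86 − 3(q₁+q₂) − c)·q₂, giving q₂(c) = (86 − c − 3q₁)/6.
E[c₂] = 0.8·20 + 0.2·22 = 20.4
Firm 1's FOC against E[q₂] yields q₁ = (86 − 2·28 + E[c₂])/9 = (86 − 56 + 20.4)/9 = 5.6.
q₂(high-cost) = 7.86667, so P = 86 − 3·(5.6 + 7.86667) = 45.6.

45.60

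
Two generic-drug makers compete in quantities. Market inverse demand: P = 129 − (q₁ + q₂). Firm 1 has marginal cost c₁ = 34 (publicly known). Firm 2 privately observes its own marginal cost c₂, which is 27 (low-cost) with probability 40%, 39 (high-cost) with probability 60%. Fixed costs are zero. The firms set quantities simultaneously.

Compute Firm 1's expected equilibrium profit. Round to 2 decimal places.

Type-c best response for Firm 2: q₂(c) = (129 − c)/2 − q₁/2.
Firm 1 maximizes expected profit; its first-order condition is 129 − 2q₁ − E[q₂] − 34 = 0.
Substituting E[q₂] and solving: E[c₂] = 34.2, so q₁ = (129 − 2·34 + 34.2)/3 = 31.7333.
E[P] = 129 − (q₁ + E[q₂]) = 65.7333; Firm 1's expected profit = (E[P] − 34)·q₁ = (65.7333 − 34)·31.7333 = 1007.

1007.00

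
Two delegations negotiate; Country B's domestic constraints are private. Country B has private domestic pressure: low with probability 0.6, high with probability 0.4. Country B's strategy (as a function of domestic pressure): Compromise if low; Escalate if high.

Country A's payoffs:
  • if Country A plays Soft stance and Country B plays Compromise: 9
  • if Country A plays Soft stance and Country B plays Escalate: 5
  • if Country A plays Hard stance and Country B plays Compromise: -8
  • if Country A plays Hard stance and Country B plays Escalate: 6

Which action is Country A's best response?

Compute Country A's expected payoff for each action, taking the expectation over Country B's type.
E[Soft stance] = 0.6·(9) + 0.4·(5) = 7.4
E[Hard stance] = 0.6·(-8) + 0.4·(6) = -2.4
Best response: Soft stance (7.4 is the largest).

Soft stance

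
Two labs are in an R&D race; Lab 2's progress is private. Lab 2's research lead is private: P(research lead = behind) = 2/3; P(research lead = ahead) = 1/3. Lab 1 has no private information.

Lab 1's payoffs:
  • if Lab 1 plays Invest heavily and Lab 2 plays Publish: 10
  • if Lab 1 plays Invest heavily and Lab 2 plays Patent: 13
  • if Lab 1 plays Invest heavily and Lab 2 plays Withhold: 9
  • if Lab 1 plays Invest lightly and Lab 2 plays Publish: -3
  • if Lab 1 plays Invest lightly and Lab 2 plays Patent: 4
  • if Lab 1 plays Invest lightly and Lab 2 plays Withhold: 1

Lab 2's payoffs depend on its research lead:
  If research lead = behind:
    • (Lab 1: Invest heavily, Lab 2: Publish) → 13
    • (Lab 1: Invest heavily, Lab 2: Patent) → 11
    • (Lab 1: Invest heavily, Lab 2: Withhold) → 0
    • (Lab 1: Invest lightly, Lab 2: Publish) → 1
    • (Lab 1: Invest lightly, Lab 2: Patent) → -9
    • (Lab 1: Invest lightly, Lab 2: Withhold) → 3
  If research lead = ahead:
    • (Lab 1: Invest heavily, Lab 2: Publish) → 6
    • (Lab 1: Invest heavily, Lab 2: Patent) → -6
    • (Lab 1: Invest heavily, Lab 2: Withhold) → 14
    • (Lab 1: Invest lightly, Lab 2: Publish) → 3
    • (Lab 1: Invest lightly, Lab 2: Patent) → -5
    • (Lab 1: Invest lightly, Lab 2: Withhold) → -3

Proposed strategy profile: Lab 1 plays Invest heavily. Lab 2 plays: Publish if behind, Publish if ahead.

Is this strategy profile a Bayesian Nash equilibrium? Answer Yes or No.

A profile is a BNE iff every type of every player is best-responding given beliefs about the other side.
Lab 1 plays Invest heavily: E[Invest heavily] = 2/3·(10) + 1/3·(10) = 10; E[Invest lightly] = -3. Best-responding. ✓
Lab 2 (research lead behind), facing Invest heavily: Publish gives 13, Patent gives 11, Withhold gives 0. Proposed Publish is best. ✓
Lab 2 (research lead ahead), facing Invest heavily: Publish gives 6, Patent gives -6, Withhold gives 14. Proposed Publish is not best — profitable deviation exists. ✗

No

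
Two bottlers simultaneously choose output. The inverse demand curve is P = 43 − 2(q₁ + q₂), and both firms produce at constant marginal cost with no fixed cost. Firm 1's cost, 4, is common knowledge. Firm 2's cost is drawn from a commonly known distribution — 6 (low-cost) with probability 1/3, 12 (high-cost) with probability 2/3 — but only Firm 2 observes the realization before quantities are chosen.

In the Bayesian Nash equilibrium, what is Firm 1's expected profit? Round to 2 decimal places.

Firm 2 with cost c maximizes (43 − 2(q₁+q₂) − c)·q₂, giving q₂(c) = (43 − c − 2q₁)/4.
E[c₂] = 1/3·6 + 2/3·12 = 10
Firm 1's FOC against E[q₂] yields q₁ = (43 − 2·4 + E[c₂])/6 = (43 − 8 + 10)/6 = 7.5.
E[P] = 43 − 2·(q₁ + E[q₂]) = 19; Firm 1's expected profit = (E[P] − 4)·q₁ = (19 − 4)·7.5 = 112.5.

112.50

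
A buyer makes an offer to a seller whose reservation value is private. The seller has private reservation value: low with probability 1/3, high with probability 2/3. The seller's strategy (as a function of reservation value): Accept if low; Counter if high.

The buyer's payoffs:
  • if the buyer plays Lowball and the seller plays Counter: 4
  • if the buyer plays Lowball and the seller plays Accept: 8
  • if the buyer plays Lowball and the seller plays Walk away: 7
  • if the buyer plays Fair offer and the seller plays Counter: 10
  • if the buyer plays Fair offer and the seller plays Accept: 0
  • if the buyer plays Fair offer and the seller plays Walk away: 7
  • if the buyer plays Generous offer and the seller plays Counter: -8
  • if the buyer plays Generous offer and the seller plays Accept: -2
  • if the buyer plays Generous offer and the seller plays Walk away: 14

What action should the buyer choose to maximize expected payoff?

Compute the buyer's expected payoff for each action, taking the expectation over the seller's type.
E[Lowball] = 1/3·(8) + 2/3·(4) = 16/3
E[Fair offer] = 1/3·(0) + 2/3·(10) = 20/3
E[Generous offer] = 1/3·(-2) + 2/3·(-8) = -6
Best response: Fair offer (20/3 is the largest).

Fair offer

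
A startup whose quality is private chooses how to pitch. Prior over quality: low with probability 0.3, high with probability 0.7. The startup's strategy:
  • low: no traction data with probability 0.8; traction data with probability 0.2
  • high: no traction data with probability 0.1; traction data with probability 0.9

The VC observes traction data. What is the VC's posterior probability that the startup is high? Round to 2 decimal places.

0.91

P(traction data) = 0.3·0.2 + 0.7·0.9 = 0.69
P(high | traction data) = (0.7·0.9) / 0.69 = 0.63 / 0.69 = 0.913043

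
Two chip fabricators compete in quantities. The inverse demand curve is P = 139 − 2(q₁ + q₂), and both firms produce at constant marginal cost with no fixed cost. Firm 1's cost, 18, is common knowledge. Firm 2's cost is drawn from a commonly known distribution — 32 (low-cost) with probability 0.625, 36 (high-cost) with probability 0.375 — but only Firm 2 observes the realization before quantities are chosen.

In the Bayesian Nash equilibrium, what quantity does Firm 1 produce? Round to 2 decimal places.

22.75

Each type of Firm 2 best-responds to q₁; Firm 1 best-responds to the expected q₂ over Firm 2's types.
Firm 2 with cost c maximizes (139 − 2(q₁+q₂) − c)·q₂, giving q₂(c) = (139 − c − 2q₁)/4.
E[c₂] = 0.625·32 + 0.375·36 = 33.5
Firm 1's FOC against E[q₂] yields q₁ = (139 − 2·18 + E[c₂])/6 = (139 − 36 + 33.5)/6 = 22.75.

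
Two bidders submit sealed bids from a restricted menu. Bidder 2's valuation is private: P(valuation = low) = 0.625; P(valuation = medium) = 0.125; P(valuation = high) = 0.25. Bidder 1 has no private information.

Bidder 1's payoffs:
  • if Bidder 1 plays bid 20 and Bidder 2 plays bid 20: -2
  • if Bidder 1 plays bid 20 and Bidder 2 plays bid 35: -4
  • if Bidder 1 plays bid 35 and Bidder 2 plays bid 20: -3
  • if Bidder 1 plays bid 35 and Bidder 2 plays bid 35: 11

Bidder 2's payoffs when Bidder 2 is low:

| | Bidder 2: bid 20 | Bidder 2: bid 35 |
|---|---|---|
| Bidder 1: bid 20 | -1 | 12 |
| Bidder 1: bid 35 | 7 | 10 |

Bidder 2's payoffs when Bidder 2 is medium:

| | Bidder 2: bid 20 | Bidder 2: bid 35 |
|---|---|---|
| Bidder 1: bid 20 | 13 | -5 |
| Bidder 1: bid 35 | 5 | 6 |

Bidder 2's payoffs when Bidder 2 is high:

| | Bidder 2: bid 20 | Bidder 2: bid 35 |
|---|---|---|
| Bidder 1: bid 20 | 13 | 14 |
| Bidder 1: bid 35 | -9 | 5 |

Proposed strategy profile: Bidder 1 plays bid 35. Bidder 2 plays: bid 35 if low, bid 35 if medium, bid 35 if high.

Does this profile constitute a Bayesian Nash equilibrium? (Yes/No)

Yes

Bidder 1 plays bid 35: E[bid 35] = 0.625·(11) + 0.125·(11) + 0.25·(11) = 11; E[bid 20] = -4. Best-responding. ✓
Bidder 2 (valuation low), facing bid 35: bid 20 gives 7, bid 35 gives 10. Proposed bid 35 is best. ✓
Bidder 2 (valuation medium), facing bid 35: bid 20 gives 5, bid 35 gives 6. Proposed bid 35 is best. ✓
Bidder 2 (valuation high), facing bid 35: bid 20 gives -9, bid 35 gives 5. Proposed bid 35 is best. ✓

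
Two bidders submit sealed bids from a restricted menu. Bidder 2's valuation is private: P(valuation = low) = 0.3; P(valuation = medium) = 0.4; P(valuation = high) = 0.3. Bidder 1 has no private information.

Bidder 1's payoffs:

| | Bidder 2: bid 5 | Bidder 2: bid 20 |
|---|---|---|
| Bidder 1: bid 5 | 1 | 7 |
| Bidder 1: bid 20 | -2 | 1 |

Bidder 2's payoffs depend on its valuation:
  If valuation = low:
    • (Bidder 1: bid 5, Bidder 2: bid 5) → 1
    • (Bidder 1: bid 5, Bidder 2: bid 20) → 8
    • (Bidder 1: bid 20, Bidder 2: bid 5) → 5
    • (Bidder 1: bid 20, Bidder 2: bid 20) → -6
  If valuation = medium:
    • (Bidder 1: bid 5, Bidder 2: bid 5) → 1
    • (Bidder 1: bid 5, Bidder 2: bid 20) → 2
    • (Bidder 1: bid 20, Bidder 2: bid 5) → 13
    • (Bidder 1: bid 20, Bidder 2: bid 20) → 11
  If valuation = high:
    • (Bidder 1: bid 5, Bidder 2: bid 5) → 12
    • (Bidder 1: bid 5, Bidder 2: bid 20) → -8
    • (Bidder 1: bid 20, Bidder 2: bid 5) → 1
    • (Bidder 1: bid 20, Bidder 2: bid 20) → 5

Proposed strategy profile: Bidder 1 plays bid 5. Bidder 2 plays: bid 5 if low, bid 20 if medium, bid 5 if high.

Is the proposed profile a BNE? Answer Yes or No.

No

A profile is a BNE iff every type of every player is best-responding given beliefs about the other side.
Bidder 1 plays bid 5: E[bid 5] = 0.3·(1) + 0.4·(7) + 0.3·(1) = 3.4; E[bid 20] = -0.8. Best-responding. ✓
Bidder 2 (valuation low), facing bid 5: bid 5 gives 1, bid 20 gives 8. Proposed bid 5 is not best — profitable deviation exists. ✗
Bidder 2 (valuation medium), facing bid 5: bid 5 gives 1, bid 20 gives 2. Proposed bid 20 is best. ✓
Bidder 2 (valuation high), facing bid 5: bid 5 gives 12, bid 20 gives -8. Proposed bid 5 is best. ✓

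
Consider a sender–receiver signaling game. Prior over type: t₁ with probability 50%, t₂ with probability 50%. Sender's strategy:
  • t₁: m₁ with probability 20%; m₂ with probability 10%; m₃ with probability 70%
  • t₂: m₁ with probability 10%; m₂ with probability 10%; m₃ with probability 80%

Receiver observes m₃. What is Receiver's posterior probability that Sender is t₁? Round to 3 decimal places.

P(m₃) = 0.5·0.7 + 0.5·0.8 = 0.75
P(t₁ | m₃) = (0.5·0.7) / 0.75 = 0.35 / 0.75 = 0.466667

0.467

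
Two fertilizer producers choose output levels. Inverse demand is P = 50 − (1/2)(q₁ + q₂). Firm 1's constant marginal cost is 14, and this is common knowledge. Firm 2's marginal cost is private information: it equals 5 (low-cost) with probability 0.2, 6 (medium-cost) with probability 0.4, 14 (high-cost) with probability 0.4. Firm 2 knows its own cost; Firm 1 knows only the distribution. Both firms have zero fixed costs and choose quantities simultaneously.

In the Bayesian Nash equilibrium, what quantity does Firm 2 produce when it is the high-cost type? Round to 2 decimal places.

Type-c best response for Firm 2: q₂(c) = (50 − c) − q₁/2.
Firm 1 maximizes expected profit; its first-order condition is 50 − q₁ − (1/2)E[q₂] − 14 = 0.
Substituting E[q₂] and solving: E[c₂] = 9, so q₁ = (50 − 2·14 + 9)/(3/2) = 20.6667.
q₂(high-cost) = (50 − 14 − (1/2)·20.6667) = 25.6667.

25.67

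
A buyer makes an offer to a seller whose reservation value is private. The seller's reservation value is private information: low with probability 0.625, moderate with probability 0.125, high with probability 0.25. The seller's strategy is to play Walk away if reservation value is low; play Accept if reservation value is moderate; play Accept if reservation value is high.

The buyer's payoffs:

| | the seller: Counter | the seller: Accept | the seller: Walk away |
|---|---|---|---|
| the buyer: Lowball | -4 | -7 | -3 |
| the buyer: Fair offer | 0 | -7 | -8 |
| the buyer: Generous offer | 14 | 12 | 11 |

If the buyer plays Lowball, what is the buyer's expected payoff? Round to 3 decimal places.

Take the expectation over the seller's reservation value, weighting each type's action by its prior probability.
E[Lowball] = 0.625·(-3) + 0.125·(-7) + 0.25·(-7) = (-1.875) + (-0.875) + (-1.75) = -4.5

-4.500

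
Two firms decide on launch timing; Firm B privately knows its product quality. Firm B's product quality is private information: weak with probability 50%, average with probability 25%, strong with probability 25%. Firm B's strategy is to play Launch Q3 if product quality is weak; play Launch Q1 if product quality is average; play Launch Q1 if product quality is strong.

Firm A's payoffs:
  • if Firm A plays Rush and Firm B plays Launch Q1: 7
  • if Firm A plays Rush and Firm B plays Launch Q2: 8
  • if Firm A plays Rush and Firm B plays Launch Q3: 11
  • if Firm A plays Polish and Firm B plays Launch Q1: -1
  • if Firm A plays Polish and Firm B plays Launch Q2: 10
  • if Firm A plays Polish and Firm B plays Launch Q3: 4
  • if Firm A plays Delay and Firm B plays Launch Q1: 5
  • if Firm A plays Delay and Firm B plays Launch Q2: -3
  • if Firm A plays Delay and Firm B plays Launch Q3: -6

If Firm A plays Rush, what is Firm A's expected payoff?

9

Take the expectation over Firm B's product quality, weighting each type's action by its prior probability.
E[Rush] = 0.5·11 + 0.25·7 + 0.25·7 = 5.5 + 1.75 + 1.75 = 9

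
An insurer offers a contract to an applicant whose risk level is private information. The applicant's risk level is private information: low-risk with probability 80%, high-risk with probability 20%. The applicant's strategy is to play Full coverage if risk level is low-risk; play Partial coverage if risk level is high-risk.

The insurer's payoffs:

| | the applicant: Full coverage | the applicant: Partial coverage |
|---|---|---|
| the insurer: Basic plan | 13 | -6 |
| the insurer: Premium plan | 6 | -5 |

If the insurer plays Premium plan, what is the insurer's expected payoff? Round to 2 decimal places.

3.80

E[Premium plan] = 0.8·6 + 0.2·(-5) = 4.8 + (-1) = 3.8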